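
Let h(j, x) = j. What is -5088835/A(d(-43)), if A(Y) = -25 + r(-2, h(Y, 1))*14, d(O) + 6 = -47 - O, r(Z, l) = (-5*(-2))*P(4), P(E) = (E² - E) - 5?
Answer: -1017767/191 ≈ -5328.6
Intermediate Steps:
P(E) = -5 + E² - E
r(Z, l) = 70 (r(Z, l) = (-5*(-2))*(-5 + 4² - 1*4) = 10*(-5 + 16 - 4) = 10*7 = 70)
d(O) = -53 - O (d(O) = -6 + (-47 - O) = -53 - O)
A(Y) = 955 (A(Y) = -25 + 70*14 = -25 + 980 = 955)
-5088835/A(d(-43)) = -5088835/955 = -5088835*1/955 = -1017767/191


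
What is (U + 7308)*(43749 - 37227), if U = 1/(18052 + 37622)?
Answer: 442262899591/9279 ≈ 4.7663e+7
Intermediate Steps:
U = 1/55674 ≈ 1.7962e-5
(U + 7308)*(43749 - 37227) = (1/55674 + 7308)*(43749 - 37227) = (406865593/55674)*6522 = 442262899591/9279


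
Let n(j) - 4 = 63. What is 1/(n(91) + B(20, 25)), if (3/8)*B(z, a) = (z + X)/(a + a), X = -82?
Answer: 75/4777 ≈ 0.015700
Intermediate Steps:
B(z, a) = 4*(-82 + z)/(3*a) (B(z, a) = 8*((z - 82)/(a + a))/3 = 8*((-82 + z)/((2*a)))/3 = 8*((-82 + z)*(1/(2*a)))/3 = 8*((-82 + z)/(2*a))/3 = 4*(-82 + z)/(3*a))
n(j) = 67 (n(j) = 4 + 63 = 67)
1/(n(91) + B(20, 25)) = 1/(67 + (4/3)*(-82 + 20)/25) = 1/(67 + (4/3)*(1/25)*(-62)) = 1/(67 - 248/75) = 1/(4777/75) = 75/4777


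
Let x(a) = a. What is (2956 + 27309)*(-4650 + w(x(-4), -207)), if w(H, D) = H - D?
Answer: -134588455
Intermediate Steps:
(2956 + 27309)*(-4650 + w(x(-4), -207)) = (2956 + 27309)*(-4650 + (-4 - 1*(-207))) = 30265*(-4650 + (-4 + 207)) = 30265*(-4650 + 203) = 30265*(-4447) = -134588455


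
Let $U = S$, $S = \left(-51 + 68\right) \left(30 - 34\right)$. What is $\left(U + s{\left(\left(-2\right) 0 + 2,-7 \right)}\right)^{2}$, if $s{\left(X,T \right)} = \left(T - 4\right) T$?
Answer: $81$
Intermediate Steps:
$S = -68$ ($S = 17 \left(-4\right) = -68$)
$U = -68$
$s{\left(X,T \right)} = T \left(-4 + T\right)$ ($s{\left(X,T \right)} = \left(-4 + T\right) T = T \left(-4 + T\right)$)
$\left(U + s{\left(\left(-2\right) 0 + 2,-7 \right)}\right)^{2} = \left(-68 - 7 \left(-4 - 7\right)\right)^{2} = \left(-68 - -77\right)^{2} = \left(-68 + 77\right)^{2} = 9^{2} = 81$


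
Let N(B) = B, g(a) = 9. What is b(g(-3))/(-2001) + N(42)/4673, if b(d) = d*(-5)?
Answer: 98109/3116891 ≈ 0.031477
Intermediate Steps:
b(d) = -5*d
b(g(-3))/(-2001) + N(42)/4673 = -5*9/(-2001) + 42/4673 = -45*(-1/2001) + 42*(1/4673) = 15/667 + 42/4673 = 98109/3116891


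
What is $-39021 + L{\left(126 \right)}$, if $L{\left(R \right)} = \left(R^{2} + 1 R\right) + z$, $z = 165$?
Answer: $-22854$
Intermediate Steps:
$L{\left(R \right)} = 165 + R + R^{2}$ ($L{\left(R \right)} = \left(R^{2} + 1 R\right) + 165 = \left(R^{2} + R\right) + 165 = \left(R + R^{2}\right) + 165 = 165 + R + R^{2}$)
$-39021 + L{\left(126 \right)} = -39021 + \left(165 + 126 + 126^{2}\right) = -39021 + \left(165 + 126 + 15876\right) = -39021 + 16167 = -22854$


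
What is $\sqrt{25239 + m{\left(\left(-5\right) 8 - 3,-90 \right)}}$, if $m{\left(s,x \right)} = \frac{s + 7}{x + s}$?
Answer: $\frac{\sqrt{446457459}}{133} \approx 158.87$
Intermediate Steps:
$m{\left(s,x \right)} = \frac{7 + s}{s + x}$
$\sqrt{25239 + m{\left(\left(-5\right) 8 - 3,-90 \right)}} = \sqrt{25239 + \frac{7 - 43}{\left(\left(-5\right) 8 - 3\right) - 90}} = \sqrt{25239 + \frac{7 - 43}{\left(-40 - 3\right) - 90}} = \sqrt{25239 + \frac{7 - 43}{-43 - 90}} = \sqrt{25239 + \frac{1}{-133} \left(-36\right)} = \sqrt{25239 - - \frac{36}{133}} = \sqrt{25239 + \frac{36}{133}} = \sqrt{\frac{3356823}{133}} = \frac{\sqrt{446457459}}{133}$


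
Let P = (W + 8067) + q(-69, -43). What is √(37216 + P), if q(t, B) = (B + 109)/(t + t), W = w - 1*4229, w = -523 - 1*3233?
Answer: 7*√402661/23 ≈ 193.13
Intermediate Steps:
w = -3756 (w = -523 - 3233 = -3756)
W = -7985 (W = -3756 - 1*4229 = -3756 - 4229 = -7985)
q(t, B) = (109 + B)/(2*t) (q(t, B) = (109 + B)/((2*t)) = (109 + B)*(1/(2*t)) = (109 + B)/(2*t))
P = 1875/23 (P = (-7985 + 8067) + (½)*(109 - 43)/(-69) = 82 + (½)*(-1/69)*66 = 82 - 11/23 = 1875/23 ≈ 81.522)
√(37216 + P) = √(37216 + 1875/23) = √(857843/23) = 7*√402661/23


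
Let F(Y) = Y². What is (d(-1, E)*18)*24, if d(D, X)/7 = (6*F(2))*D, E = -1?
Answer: -72576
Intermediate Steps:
d(D, X) = 168*D (d(D, X) = 7*((6*2²)*D) = 7*((6*4)*D) = 7*(24*D) = 168*D)
(d(-1, E)*18)*24 = ((168*(-1))*18)*24 = -168*18*24 = -3024*24 = -72576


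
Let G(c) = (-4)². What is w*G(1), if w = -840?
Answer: -13440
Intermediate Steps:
G(c) = 16
w*G(1) = -840*16 = -13440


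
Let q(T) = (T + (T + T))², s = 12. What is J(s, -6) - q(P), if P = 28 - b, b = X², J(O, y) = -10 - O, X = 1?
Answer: -6583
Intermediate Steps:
b = 1 (b = 1² = 1)
P = 27 (P = 28 - 1*1 = 28 - 1 = 27)
q(T) = 9*T² (q(T) = (T + 2*T)² = (3*T)² = 9*T²)
J(s, -6) - q(P) = (-10 - 1*12) - 9*27² = (-10 - 12) - 9*729 = -22 - 1*6561 = -22 - 6561 = -6583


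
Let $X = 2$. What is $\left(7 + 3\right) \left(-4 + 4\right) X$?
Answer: $0$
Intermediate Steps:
$\left(7 + 3\right) \left(-4 + 4\right) X = \left(7 + 3\right) \left(-4 + 4\right) 2 = 10 \cdot 0 \cdot 2 = 10 \cdot 0 = 0$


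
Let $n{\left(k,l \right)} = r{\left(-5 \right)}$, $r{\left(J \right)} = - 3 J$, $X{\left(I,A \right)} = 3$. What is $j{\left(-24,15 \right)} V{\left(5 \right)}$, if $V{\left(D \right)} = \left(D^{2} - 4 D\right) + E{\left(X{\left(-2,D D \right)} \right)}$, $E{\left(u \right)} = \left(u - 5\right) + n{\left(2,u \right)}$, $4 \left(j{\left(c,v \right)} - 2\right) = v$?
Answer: $\frac{207}{2} \approx 103.5$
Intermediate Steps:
$j{\left(c,v \right)} = 2 + \frac{v}{4}$
$n{\left(k,l \right)} = 15$ ($n{\left(k,l \right)} = \left(-3\right) \left(-5\right) = 15$)
$E{\left(u \right)} = 10 + u$ ($E{\left(u \right)} = \left(u - 5\right) + 15 = \left(-5 + u\right) + 15 = 10 + u$)
$V{\left(D \right)} = 13 + D^{2} - 4 D$ ($V{\left(D \right)} = \left(D^{2} - 4 D\right) + \left(10 + 3\right) = \left(D^{2} - 4 D\right) + 13 = 13 + D^{2} - 4 D$)
$j{\left(-24,15 \right)} V{\left(5 \right)} = \left(2 + \frac{1}{4} \cdot 15\right) \left(13 + 5^{2} - 20\right) = \left(2 + \frac{15}{4}\right) \left(13 + 25 - 20\right) = \frac{23}{4} \cdot 18 = \frac{207}{2}$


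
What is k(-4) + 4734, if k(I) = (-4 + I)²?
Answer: 4798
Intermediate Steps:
k(-4) + 4734 = (-4 - 4)² + 4734 = (-8)² + 4734 = 64 + 4734 = 4798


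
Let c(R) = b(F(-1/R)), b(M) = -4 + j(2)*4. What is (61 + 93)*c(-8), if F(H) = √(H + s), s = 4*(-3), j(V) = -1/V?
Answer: -924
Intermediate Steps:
s = -12
F(H) = √(-12 + H) (F(H) = √(H - 12) = √(-12 + H))
b(M) = -6 (b(M) = -4 - 1/2*4 = -4 - 1*½*4 = -4 - ½*4 = -4 - 2 = -6)
c(R) = -6
(61 + 93)*c(-8) = (61 + 93)*(-6) = 154*(-6) = -924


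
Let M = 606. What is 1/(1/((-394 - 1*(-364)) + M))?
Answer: 576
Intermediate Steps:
1/(1/((-394 - 1*(-364)) + M)) = 1/(1/((-394 - 1*(-364)) + 606)) = 1/(1/((-394 + 364) + 606)) = 1/(1/(-30 + 606)) = 1/(1/576) = 576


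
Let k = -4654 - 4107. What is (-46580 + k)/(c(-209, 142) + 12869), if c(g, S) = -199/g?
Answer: -11566269/2689820 ≈ -4.3000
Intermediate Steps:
k = -8761
(-46580 + k)/(c(-209, 142) + 12869) = (-46580 - 8761)/(-199/(-209) + 12869) = -55341/(-199*(-1/209) + 12869) = -55341/(199/209 + 12869) = -55341/2689820/209 = -55341*209/2689820 = -11566269/2689820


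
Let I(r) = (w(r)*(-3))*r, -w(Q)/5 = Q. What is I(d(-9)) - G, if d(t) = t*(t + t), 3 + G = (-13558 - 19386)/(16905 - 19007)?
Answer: 413723341/1051 ≈ 3.9365e+5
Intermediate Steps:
G = 13319/1051 (G = -3 + (-13558 - 19386)/(16905 - 19007) = -3 - 32944/(-2102) = -3 - 32944*(-1/2102) = -3 + 16472/1051 = 13319/1051 ≈ 12.673)
w(Q) = -5*Q
d(t) = 2*t² (d(t) = t*(2*t) = 2*t²)
I(r) = 15*r² (I(r) = (-5*r*(-3))*r = (15*r)*r = 15*r²)
I(d(-9)) - G = 15*(2*(-9)²)² - 1*13319/1051 = 15*(2*81)² - 13319/1051 = 15*162² - 13319/1051 = 15*26244 - 13319/1051 = 393660 - 13319/1051 = 413723341/1051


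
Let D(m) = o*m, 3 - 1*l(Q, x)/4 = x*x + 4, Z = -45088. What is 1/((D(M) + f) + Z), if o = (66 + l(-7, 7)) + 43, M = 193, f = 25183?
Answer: -1/37468 ≈ -2.6689e-5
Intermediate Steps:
l(Q, x) = -4 - 4*x**2 (l(Q, x) = 12 - 4*(x*x + 4) = 12 - 4*(x**2 + 4) = 12 - 4*(4 + x**2) = 12 + (-16 - 4*x**2) = -4 - 4*x**2)
o = -91 (o = (66 + (-4 - 4*7**2)) + 43 = (66 + (-4 - 4*49)) + 43 = (66 + (-4 - 196)) + 43 = (66 - 200) + 43 = -134 + 43 = -91)
D(m) = -91*m
1/((D(M) + f) + Z) = 1/((-91*193 + 25183) - 45088) = 1/((-17563 + 25183) - 45088) = 1/(7620 - 45088) = 1/(-37468) = -1/37468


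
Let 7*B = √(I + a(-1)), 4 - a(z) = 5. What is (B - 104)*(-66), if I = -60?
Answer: 6864 - 66*I*√61/7 ≈ 6864.0 - 73.64*I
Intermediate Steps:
a(z) = -1 (a(z) = 4 - 1*5 = 4 - 5 = -1)
B = I*√61/7 (B = √(-60 - 1)/7 = √(-61)/7 = (I*√61)/7 = I*√61/7 ≈ 1.1157*I)
(B - 104)*(-66) = (I*√61/7 - 104)*(-66) = (-104 + I*√61/7)*(-66) = 6864 - 66*I*√61/7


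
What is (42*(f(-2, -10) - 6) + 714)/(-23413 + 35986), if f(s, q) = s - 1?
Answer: 112/4191 ≈ 0.026724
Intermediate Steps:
f(s, q) = -1 + s
(42*(f(-2, -10) - 6) + 714)/(-23413 + 35986) = (42*((-1 - 2) - 6) + 714)/(-23413 + 35986) = (42*(-3 - 6) + 714)/12573 = (42*(-9) + 714)*(1/12573) = (-378 + 714)*(1/12573) = 336*(1/12573) = 112/4191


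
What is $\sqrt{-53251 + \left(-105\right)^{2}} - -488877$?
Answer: $488877 + i \sqrt{42226} \approx 4.8888 \cdot 10^{5} + 205.49 i$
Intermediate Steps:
$\sqrt{-53251 + \left(-105\right)^{2}} - -488877 = \sqrt{-53251 + 11025} + 488877 = \sqrt{-42226} + 488877 = i \sqrt{42226} + 488877 = 488877 + i \sqrt{42226}$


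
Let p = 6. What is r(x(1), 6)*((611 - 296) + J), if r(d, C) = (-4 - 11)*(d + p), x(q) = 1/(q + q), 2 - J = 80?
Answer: -46215/2 ≈ -23108.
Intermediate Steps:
J = -78 (J = 2 - 1*80 = 2 - 80 = -78)
x(q) = 1/(2*q)
r(d, C) = -90 - 15*d (r(d, C) = (-4 - 11)*(d + 6) = -15*(6 + d) = -90 - 15*d)
r(x(1), 6)*((611 - 296) + J) = (-90 - 15/(2*1))*((611 - 296) - 78) = (-90 - 15/2)*(315 - 78) = (-90 - 15*½)*237 = (-90 - 15/2)*237 = -195/2*237 = -46215/2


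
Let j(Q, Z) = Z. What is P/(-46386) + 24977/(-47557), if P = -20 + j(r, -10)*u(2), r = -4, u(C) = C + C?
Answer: -192621617/367663167 ≈ -0.52391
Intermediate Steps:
u(C) = 2*C
P = -60 (P = -20 - 20*2 = -20 - 10*4 = -20 - 40 = -60)
P/(-46386) + 24977/(-47557) = -60/(-46386) + 24977/(-47557) = -60*(-1/46386) + 24977*(-1/47557) = 10/7731 - 24977/47557 = -192621617/367663167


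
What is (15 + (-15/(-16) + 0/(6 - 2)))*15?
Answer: 3825/16 ≈ 239.06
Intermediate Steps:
(15 + (-15/(-16) + 0/(6 - 2)))*15 = (15 + (-15*(-1/16) + 0/4))*15 = (15 + (15/16 + 0*(1/4)))*15 = (15 + (15/16 + 0))*15 = (15 + 15/16)*15 = (255/16)*15 = 3825/16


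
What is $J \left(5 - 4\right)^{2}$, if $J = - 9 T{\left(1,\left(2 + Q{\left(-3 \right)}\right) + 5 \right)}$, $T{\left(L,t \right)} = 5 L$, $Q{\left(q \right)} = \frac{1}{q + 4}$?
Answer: $-45$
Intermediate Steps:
$Q{\left(q \right)} = \frac{1}{4 + q}$
$J = -45$ ($J = - 9 \cdot 5 \cdot 1 = \left(-9\right) 5 = -45$)
$J \left(5 - 4\right)^{2} = - 45 \left(5 - 4\right)^{2} = - 45 \cdot 1^{2} = \left(-45\right) 1 = -45$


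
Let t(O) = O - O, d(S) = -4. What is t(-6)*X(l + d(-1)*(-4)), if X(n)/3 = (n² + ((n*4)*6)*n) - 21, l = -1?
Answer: 0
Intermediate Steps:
t(O) = 0
X(n) = -63 + 75*n² (X(n) = 3*((n² + ((n*4)*6)*n) - 21) = 3*((n² + ((4*n)*6)*n) - 21) = 3*((n² + (24*n)*n) - 21) = 3*((n² + 24*n²) - 21) = 3*(25*n² - 21) = 3*(-21 + 25*n²) = -63 + 75*n²)
t(-6)*X(l + d(-1)*(-4)) = 0*(-63 + 75*(-1 - 4*(-4))²) = 0*(-63 + 75*(-1 + 16)²) = 0*(-63 + 75*15²) = 0*(-63 + 75*225) = 0*(-63 + 16875) = 0*16812 = 0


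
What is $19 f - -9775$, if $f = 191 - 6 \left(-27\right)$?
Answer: $16482$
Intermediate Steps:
$f = 353$ ($f = 191 - -162 = 191 + 162 = 353$)
$19 f - -9775 = 19 \cdot 353 - -9775 = 6707 + 9775 = 16482$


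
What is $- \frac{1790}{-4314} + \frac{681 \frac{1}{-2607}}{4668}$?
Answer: $\frac{403341189}{972205916} \approx 0.41487$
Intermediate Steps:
$- \frac{1790}{-4314} + \frac{681 \frac{1}{-2607}}{4668} = \left(-1790\right) \left(- \frac{1}{4314}\right) + 681 \left(- \frac{1}{2607}\right) \frac{1}{4668} = \frac{895}{2157} - \frac{227}{4056492} = \frac{403341189}{972205916}$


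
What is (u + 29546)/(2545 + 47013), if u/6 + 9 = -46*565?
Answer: -63224/24779 ≈ -2.5515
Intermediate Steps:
u = -155994 (u = -54 + 6*(-46*565) = -54 + 6*(-25990) = -54 - 155940 = -155994)
(u + 29546)/(2545 + 47013) = (-155994 + 29546)/(2545 + 47013) = -126448/49558 = -126448*1/49558 = -63224/24779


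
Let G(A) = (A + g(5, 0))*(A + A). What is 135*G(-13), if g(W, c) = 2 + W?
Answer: 21060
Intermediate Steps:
G(A) = 2*A*(7 + A) (G(A) = (A + (2 + 5))*(A + A) = (A + 7)*(2*A) = (7 + A)*(2*A) = 2*A*(7 + A))
135*G(-13) = 135*(2*(-13)*(7 - 13)) = 135*(2*(-13)*(-6)) = 135*156 = 21060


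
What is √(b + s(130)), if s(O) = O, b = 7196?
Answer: 3*√814 ≈ 85.592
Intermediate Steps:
√(b + s(130)) = √(7196 + 130) = √7326 = 3*√814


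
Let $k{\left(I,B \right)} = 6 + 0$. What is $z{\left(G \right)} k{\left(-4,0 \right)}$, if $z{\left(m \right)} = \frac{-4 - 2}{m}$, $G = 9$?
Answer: $-4$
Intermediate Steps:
$k{\left(I,B \right)} = 6$
$z{\left(m \right)} = - \frac{6}{m}$
$z{\left(G \right)} k{\left(-4,0 \right)} = - \frac{6}{9} \cdot 6 = \left(-6\right) \frac{1}{9} \cdot 6 = \left(- \frac{2}{3}\right) 6 = -4$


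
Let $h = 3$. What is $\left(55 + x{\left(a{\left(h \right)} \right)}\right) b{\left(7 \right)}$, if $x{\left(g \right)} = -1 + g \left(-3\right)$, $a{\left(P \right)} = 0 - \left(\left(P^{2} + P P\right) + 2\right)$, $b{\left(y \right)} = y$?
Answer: $798$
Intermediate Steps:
$a{\left(P \right)} = -2 - 2 P^{2}$ ($a{\left(P \right)} = 0 - \left(\left(P^{2} + P^{2}\right) + 2\right) = 0 - \left(2 P^{2} + 2\right) = 0 - \left(2 + 2 P^{2}\right) = -2 - 2 P^{2}$)
$x{\left(g \right)} = -1 - 3 g$
$\left(55 + x{\left(a{\left(h \right)} \right)}\right) b{\left(7 \right)} = \left(55 - \left(1 + 3 \left(-2 - 2 \cdot 3^{2}\right)\right)\right) 7 = \left(55 - \left(1 + 3 \left(-2 - 18\right)\right)\right) 7 = \left(55 - -59\right) 7 = \left(55 + \left(-1 + 60\right)\right) 7 = \left(55 + 59\right) 7 = 114 \cdot 7 = 798$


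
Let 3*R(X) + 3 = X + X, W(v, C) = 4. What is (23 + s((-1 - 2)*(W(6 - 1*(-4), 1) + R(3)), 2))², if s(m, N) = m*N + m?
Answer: 484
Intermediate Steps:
R(X) = -1 + 2*X/3 (R(X) = -1 + (X + X)/3 = -1 + (2*X)/3 = -1 + 2*X/3)
s(m, N) = m + N*m (s(m, N) = N*m + m = m + N*m)
(23 + s((-1 - 2)*(W(6 - 1*(-4), 1) + R(3)), 2))² = (23 + ((-1 - 2)*(4 + (-1 + (⅔)*3)))*(1 + 2))² = (23 - 3*(4 + (-1 + 2))*3)² = (23 - 3*(4 + 1)*3)² = (23 - 3*5*3)² = (23 - 15*3)² = (23 - 45)² = (-22)² = 484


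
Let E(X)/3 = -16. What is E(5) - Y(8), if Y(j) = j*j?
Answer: -112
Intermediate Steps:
Y(j) = j**2
E(X) = -48 (E(X) = 3*(-16) = -48)
E(5) - Y(8) = -48 - 1*8**2 = -48 - 1*64 = -48 - 64 = -112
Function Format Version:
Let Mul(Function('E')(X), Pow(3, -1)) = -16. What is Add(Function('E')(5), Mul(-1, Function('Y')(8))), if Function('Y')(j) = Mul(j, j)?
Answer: -112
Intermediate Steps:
Function('Y')(j) = Pow(j, 2)
Function('E')(X) = -48 (Function('E')(X) = Mul(3, -16) = -48)
Add(Function('E')(5), Mul(-1, Function('Y')(8))) = Add(-48, Mul(-1, Pow(8, 2))) = Add(-48, Mul(-1, 64)) = Add(-48, -64) = -112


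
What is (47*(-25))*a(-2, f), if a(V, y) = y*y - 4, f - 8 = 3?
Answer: -137475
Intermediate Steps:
f = 11 (f = 8 + 3 = 11)
a(V, y) = -4 + y² (a(V, y) = y² - 4 = -4 + y²)
(47*(-25))*a(-2, f) = (47*(-25))*(-4 + 11²) = -1175*(-4 + 121) = -1175*117 = -137475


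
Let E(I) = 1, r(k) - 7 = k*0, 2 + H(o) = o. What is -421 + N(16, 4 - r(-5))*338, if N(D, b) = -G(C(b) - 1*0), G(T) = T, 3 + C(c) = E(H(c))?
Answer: 255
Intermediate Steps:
H(o) = -2 + o
r(k) = 7 (r(k) = 7 + k*0 = 7 + 0 = 7)
C(c) = -2 (C(c) = -3 + 1 = -2)
N(D, b) = 2 (N(D, b) = -(-2 - 1*0) = -(-2 + 0) = -1*(-2) = 2)
-421 + N(16, 4 - r(-5))*338 = -421 + 2*338 = -421 + 676 = 255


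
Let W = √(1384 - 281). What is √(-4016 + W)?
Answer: √(-4016 + √1103) ≈ 63.109*I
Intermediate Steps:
W = √1103 ≈ 33.211
√(-4016 + W) = √(-4016 + √1103)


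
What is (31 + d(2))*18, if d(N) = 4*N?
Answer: 702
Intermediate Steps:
(31 + d(2))*18 = (31 + 4*2)*18 = (31 + 8)*18 = 39*18 = 702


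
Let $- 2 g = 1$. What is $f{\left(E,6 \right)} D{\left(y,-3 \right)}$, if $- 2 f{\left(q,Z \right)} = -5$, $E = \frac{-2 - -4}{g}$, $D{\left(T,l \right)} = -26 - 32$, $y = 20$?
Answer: $-145$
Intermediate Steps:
$g = - \frac{1}{2}$ ($g = \left(- \frac{1}{2}\right) 1 = - \frac{1}{2} \approx -0.5$)
$D{\left(T,l \right)} = -58$ ($D{\left(T,l \right)} = -26 - 32 = -58$)
$E = -4$ ($E = \frac{-2 - -4}{- \frac{1}{2}} = \left(-2 + 4\right) \left(-2\right) = 2 \left(-2\right) = -4$)
$f{\left(q,Z \right)} = \frac{5}{2}$ ($f{\left(q,Z \right)} = \left(- \frac{1}{2}\right) \left(-5\right) = \frac{5}{2}$)
$f{\left(E,6 \right)} D{\left(y,-3 \right)} = \frac{5}{2} \left(-58\right) = -145$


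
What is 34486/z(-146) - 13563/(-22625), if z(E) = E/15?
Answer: -5850853026/1651625 ≈ -3542.5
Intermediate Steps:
z(E) = E/15 (z(E) = E*(1/15) = E/15)
34486/z(-146) - 13563/(-22625) = 34486/(((1/15)*(-146))) - 13563/(-22625) = 34486/(-146/15) - 13563*(-1/22625) = 34486*(-15/146) + 13563/22625 = -258645/73 + 13563/22625 = -5850853026/1651625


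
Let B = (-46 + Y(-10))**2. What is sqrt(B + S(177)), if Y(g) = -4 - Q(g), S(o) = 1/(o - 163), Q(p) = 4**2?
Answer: sqrt(853790)/14 ≈ 66.000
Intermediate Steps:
Q(p) = 16
S(o) = 1/(-163 + o)
Y(g) = -20 (Y(g) = -4 - 1*16 = -4 - 16 = -20)
B = 4356 (B = (-46 - 20)**2 = (-66)**2 = 4356)
sqrt(B + S(177)) = sqrt(4356 + 1/(-163 + 177)) = sqrt(4356 + 1/14) = sqrt(60985/14) = sqrt(853790)/14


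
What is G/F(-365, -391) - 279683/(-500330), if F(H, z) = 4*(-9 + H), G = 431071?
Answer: -107629673831/374246840 ≈ -287.59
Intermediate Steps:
F(H, z) = -36 + 4*H
G/F(-365, -391) - 279683/(-500330) = 431071/(-36 + 4*(-365)) - 279683/(-500330) = 431071/(-36 - 1460) - 279683*(-1/500330) = 431071/(-1496) + 279683/500330 = 431071*(-1/1496) + 279683/500330 = -431071/1496 + 279683/500330 = -107629673831/374246840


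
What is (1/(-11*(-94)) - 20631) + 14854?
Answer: -5973417/1034 ≈ -5777.0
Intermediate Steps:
(1/(-11*(-94)) - 20631) + 14854 = (1/1034 - 20631) + 14854 = -21332453/1034 + 14854 = -5973417/1034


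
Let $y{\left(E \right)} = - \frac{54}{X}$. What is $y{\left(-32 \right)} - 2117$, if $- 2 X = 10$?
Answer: $- \frac{10531}{5} \approx -2106.2$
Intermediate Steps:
$X = -5$ ($X = \left(- \frac{1}{2}\right) 10 = -5$)
$y{\left(E \right)} = \frac{54}{5}$ ($y{\left(E \right)} = - \frac{54}{-5} = \left(-54\right) \left(- \frac{1}{5}\right) = \frac{54}{5}$)
$y{\left(-32 \right)} - 2117 = \frac{54}{5} - 2117 = - \frac{10531}{5}$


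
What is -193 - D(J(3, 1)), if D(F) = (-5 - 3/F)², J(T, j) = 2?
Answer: -941/4 ≈ -235.25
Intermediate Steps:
-193 - D(J(3, 1)) = -193 - (3 + 5*2)²/2² = -193 - (3 + 10)²/4 = -193 - 13²/4 = -193 - 169/4 = -941/4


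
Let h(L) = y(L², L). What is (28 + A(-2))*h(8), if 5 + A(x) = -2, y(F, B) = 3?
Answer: 63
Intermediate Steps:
A(x) = -7 (A(x) = -5 - 2 = -7)
h(L) = 3
(28 + A(-2))*h(8) = (28 - 7)*3 = 21*3 = 63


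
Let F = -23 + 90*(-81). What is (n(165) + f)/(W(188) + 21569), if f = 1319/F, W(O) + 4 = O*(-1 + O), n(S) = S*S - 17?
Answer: 66323595/138266891 ≈ 0.47968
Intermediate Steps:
F = -7313 (F = -23 - 7290 = -7313)
n(S) = -17 + S**2 (n(S) = S**2 - 17 = -17 + S**2)
W(O) = -4 + O*(-1 + O)
f = -1319/7313 (f = 1319/(-7313) = 1319*(-1/7313) = -1319/7313 ≈ -0.18036)
(n(165) + f)/(W(188) + 21569) = ((-17 + 165**2) - 1319/7313)/((-4 + 188**2 - 1*188) + 21569) = ((-17 + 27225) - 1319/7313)/((-4 + 35344 - 188) + 21569) = (27208 - 1319/7313)/(35152 + 21569) = (198970785/7313)/56721 = (198970785/7313)*(1/56721) = 66323595/138266891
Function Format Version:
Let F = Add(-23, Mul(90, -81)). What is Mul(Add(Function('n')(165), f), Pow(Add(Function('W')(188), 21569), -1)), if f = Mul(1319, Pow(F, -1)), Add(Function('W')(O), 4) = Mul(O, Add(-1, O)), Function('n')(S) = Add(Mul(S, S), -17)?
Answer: Rational(66323595, 138266891) ≈ 0.47968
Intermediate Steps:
F = -7313 (F = Add(-23, -7290) = -7313)
Function('n')(S) = Add(-17, Pow(S, 2)) (Function('n')(S) = Add(Pow(S, 2), -17) = Add(-17, Pow(S, 2)))
Function('W')(O) = Add(-4, Mul(O, Add(-1, O)))
f = Rational(-1319, 7313) (f = Mul(1319, Pow(-7313, -1)) = Mul(1319, Rational(-1, 7313)) = Rational(-1319, 7313) ≈ -0.18036)
Mul(Add(Function('n')(165), f), Pow(Add(Function('W')(188), 21569), -1)) = Mul(Add(Add(-17, Pow(165, 2)), Rational(-1319, 7313)), Pow(Add(Add(-4, Pow(188, 2), Mul(-1, 188)), 21569), -1)) = Mul(Add(Add(-17, 27225), Rational(-1319, 7313)), Pow(Add(Add(-4, 35344, -188), 21569), -1)) = Mul(Add(27208, Rational(-1319, 7313)), Pow(Add(35152, 21569), -1)) = Mul(Rational(198970785, 7313), Pow(56721, -1)) = Mul(Rational(198970785, 7313), Rational(1, 56721)) = Rational(66323595, 138266891)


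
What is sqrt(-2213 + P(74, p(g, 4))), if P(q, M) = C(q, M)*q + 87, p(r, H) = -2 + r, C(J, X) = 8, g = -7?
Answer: I*sqrt(1534) ≈ 39.166*I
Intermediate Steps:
P(q, M) = 87 + 8*q (P(q, M) = 8*q + 87 = 87 + 8*q)
sqrt(-2213 + P(74, p(g, 4))) = sqrt(-2213 + (87 + 8*74)) = sqrt(-2213 + (87 + 592)) = sqrt(-2213 + 679) = sqrt(-1534) = I*sqrt(1534)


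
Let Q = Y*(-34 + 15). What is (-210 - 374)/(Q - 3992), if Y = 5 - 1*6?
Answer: 584/3973 ≈ 0.14699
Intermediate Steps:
Y = -1 (Y = 5 - 6 = -1)
Q = 19 (Q = -(-34 + 15) = -1*(-19) = 19)
(-210 - 374)/(Q - 3992) = (-210 - 374)/(19 - 3992) = -584/(-3973) = -584*(-1/3973) = 584/3973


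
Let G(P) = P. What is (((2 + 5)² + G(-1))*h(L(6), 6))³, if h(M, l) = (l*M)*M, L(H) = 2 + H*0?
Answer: 1528823808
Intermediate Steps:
L(H) = 2 (L(H) = 2 + 0 = 2)
h(M, l) = l*M² (h(M, l) = (M*l)*M = l*M²)
(((2 + 5)² + G(-1))*h(L(6), 6))³ = (((2 + 5)² - 1)*(6*2²))³ = ((7² - 1)*(6*4))³ = ((49 - 1)*24)³ = (48*24)³ = 1152³ = 1528823808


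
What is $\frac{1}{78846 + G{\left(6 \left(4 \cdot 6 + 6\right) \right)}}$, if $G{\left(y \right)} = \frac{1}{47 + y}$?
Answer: $\frac{227}{17898043} \approx 1.2683 \cdot 10^{-5}$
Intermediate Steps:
$\frac{1}{78846 + G{\left(6 \left(4 \cdot 6 + 6\right) \right)}} = \frac{1}{78846 + \frac{1}{47 + 6 \left(4 \cdot 6 + 6\right)}} = \frac{1}{78846 + \frac{1}{47 + 6 \left(24 + 6\right)}} = \frac{1}{78846 + \frac{1}{47 + 6 \cdot 30}} = \frac{1}{78846 + \frac{1}{47 + 180}} = \frac{1}{78846 + \frac{1}{227}} = \frac{1}{\frac{17898043}{227}} = \frac{227}{17898043}$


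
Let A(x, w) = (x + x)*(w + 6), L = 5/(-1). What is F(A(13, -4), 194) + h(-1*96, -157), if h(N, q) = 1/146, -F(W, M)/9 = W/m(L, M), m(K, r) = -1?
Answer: 68329/146 ≈ 468.01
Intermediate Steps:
L = -5 (L = 5*(-1) = -5)
A(x, w) = 2*x*(6 + w) (A(x, w) = (2*x)*(6 + w) = 2*x*(6 + w))
F(W, M) = 9*W (F(W, M) = -9*W/(-1) = -9*W*(-1) = -(-9)*W = 9*W)
h(N, q) = 1/146
F(A(13, -4), 194) + h(-1*96, -157) = 9*(2*13*(6 - 4)) + 1/146 = 9*(2*13*2) + 1/146 = 9*52 + 1/146 = 468 + 1/146 = 68329/146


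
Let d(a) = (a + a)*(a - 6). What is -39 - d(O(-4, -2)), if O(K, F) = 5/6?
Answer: -547/18 ≈ -30.389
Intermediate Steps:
O(K, F) = ⅚ (O(K, F) = 5*(⅙) = ⅚)
d(a) = 2*a*(-6 + a) (d(a) = (2*a)*(-6 + a) = 2*a*(-6 + a))
-39 - d(O(-4, -2)) = -39 - 2*5*(-6 + ⅚)/6 = -39 - 2*5*(-31)/(6*6) = -39 - 1*(-155/18) = -39 + 155/18 = -547/18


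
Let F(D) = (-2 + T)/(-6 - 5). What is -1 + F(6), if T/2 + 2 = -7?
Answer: 9/11 ≈ 0.81818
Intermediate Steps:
T = -18 (T = -4 + 2*(-7) = -4 - 14 = -18)
F(D) = 20/11 (F(D) = (-2 - 18)/(-6 - 5) = -20/(-11) = -20*(-1/11) = 20/11)
-1 + F(6) = -1 + 20/11 = 9/11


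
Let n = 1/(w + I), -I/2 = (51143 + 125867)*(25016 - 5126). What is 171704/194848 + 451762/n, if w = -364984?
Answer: -77481987817347935785/24356 ≈ -3.1812e+15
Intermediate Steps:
I = -7041457800 (I = -2*(51143 + 125867)*(25016 - 5126) = -354020*19890 = -2*3520728900 = -7041457800)
n = -1/7041822784 (n = 1/(-364984 - 7041457800) = 1/(-7041822784) = -1/7041822784 ≈ -1.4201e-10)
171704/194848 + 451762/n = 171704/194848 + 451762/(-1/7041822784) = 171704*(1/194848) + 451762*(-7041822784) = 21463/24356 - 3181227944545408 = -77481987817347935785/24356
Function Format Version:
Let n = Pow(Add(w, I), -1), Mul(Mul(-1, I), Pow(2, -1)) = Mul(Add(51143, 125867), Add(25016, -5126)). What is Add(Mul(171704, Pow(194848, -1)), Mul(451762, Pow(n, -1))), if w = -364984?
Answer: Rational(-77481987817347935785, 24356) ≈ -3.1812e+15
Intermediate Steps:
I = -7041457800 (I = Mul(-2, Mul(Add(51143, 125867), Add(25016, -5126))) = Mul(-2, Mul(177010, 19890)) = Mul(-2, 3520728900) = -7041457800)
n = Rational(-1, 7041822784) (n = Pow(Add(-364984, -7041457800), -1) = Pow(-7041822784, -1) = Rational(-1, 7041822784) ≈ -1.4201e-10)
Add(Mul(171704, Pow(194848, -1)), Mul(451762, Pow(n, -1))) = Add(Mul(171704, Pow(194848, -1)), Mul(451762, Pow(Rational(-1, 7041822784), -1))) = Add(Mul(171704, Rational(1, 194848)), Mul(451762, -7041822784)) = Add(Rational(21463, 24356), -3181227944545408) = Rational(-77481987817347935785, 24356)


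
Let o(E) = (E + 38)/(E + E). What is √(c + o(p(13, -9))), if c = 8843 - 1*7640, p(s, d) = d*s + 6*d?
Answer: √43322/6 ≈ 34.690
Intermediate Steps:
p(s, d) = 6*d + d*s
c = 1203 (c = 8843 - 7640 = 1203)
o(E) = (38 + E)/(2*E) (o(E) = (38 + E)/((2*E)) = (38 + E)*(1/(2*E)) = (38 + E)/(2*E))
√(c + o(p(13, -9))) = √(1203 + (38 - 9*(6 + 13))/(2*((-9*(6 + 13))))) = √(1203 + (38 - 9*19)/(2*((-9*19)))) = √(1203 + (½)*(38 - 171)/(-171)) = √(1203 + (½)*(-1/171)*(-133)) = √(1203 + 7/18) = √(21661/18) = √43322/6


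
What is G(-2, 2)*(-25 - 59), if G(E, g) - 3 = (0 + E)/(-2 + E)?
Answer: -294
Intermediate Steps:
G(E, g) = 3 + E/(-2 + E) (G(E, g) = 3 + (0 + E)/(-2 + E) = 3 + E/(-2 + E))
G(-2, 2)*(-25 - 59) = (2*(-3 + 2*(-2))/(-2 - 2))*(-25 - 59) = (2*(-3 - 4)/(-4))*(-84) = (2*(-1/4)*(-7))*(-84) = (7/2)*(-84) = -294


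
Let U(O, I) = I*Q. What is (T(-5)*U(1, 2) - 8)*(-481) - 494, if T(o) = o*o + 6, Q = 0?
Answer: 3354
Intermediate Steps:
U(O, I) = 0 (U(O, I) = I*0 = 0)
T(o) = 6 + o**2 (T(o) = o**2 + 6 = 6 + o**2)
(T(-5)*U(1, 2) - 8)*(-481) - 494 = ((6 + (-5)**2)*0 - 8)*(-481) - 494 = ((6 + 25)*0 - 8)*(-481) - 494 = (31*0 - 8)*(-481) - 494 = (0 - 8)*(-481) - 494 = -8*(-481) - 494 = 3848 - 494 = 3354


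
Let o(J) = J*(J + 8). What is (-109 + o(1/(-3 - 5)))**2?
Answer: 49547521/4096 ≈ 12097.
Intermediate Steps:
o(J) = J*(8 + J)
(-109 + o(1/(-3 - 5)))**2 = (-109 + (8 + 1/(-3 - 5))/(-3 - 5))**2 = (-109 + (8 + 1/(-8))/(-8))**2 = (-109 - (8 - 1/8)/8)**2 = (-109 - 1/8*63/8)**2 = (-109 - 63/64)**2 = (-7039/64)**2 = 49547521/4096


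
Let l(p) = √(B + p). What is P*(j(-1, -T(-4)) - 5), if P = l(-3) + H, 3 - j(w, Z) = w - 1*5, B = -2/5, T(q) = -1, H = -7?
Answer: -28 + 4*I*√85/5 ≈ -28.0 + 7.3756*I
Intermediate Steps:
B = -⅖ (B = -2*⅕ = -⅖ ≈ -0.40000)
j(w, Z) = 8 - w (j(w, Z) = 3 - (w - 1*5) = 3 - (w - 5) = 3 - (-5 + w) = 3 + (5 - w) = 8 - w)
l(p) = √(-⅖ + p)
P = -7 + I*√85/5 (P = √(-10 + 25*(-3))/5 - 7 = √(-10 - 75)/5 - 7 = √(-85)/5 - 7 = (I*√85)/5 - 7 = I*√85/5 - 7 = -7 + I*√85/5 ≈ -7.0 + 1.8439*I)
P*(j(-1, -T(-4)) - 5) = (-7 + I*√85/5)*((8 - 1*(-1)) - 5) = (-7 + I*√85/5)*((8 + 1) - 5) = (-7 + I*√85/5)*(9 - 5) = (-7 + I*√85/5)*4 = -28 + 4*I*√85/5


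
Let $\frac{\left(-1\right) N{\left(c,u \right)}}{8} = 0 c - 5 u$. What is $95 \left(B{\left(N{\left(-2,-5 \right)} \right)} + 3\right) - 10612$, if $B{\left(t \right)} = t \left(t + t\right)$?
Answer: $7589673$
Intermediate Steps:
$N{\left(c,u \right)} = 40 u$ ($N{\left(c,u \right)} = - 8 \left(0 c - 5 u\right) = - 8 \left(0 - 5 u\right) = - 8 \left(- 5 u\right) = 40 u$)
$B{\left(t \right)} = 2 t^{2}$ ($B{\left(t \right)} = t 2 t = 2 t^{2}$)
$95 \left(B{\left(N{\left(-2,-5 \right)} \right)} + 3\right) - 10612 = 95 \left(2 \left(40 \left(-5\right)\right)^{2} + 3\right) - 10612 = 95 \left(2 \left(-200\right)^{2} + 3\right) - 10612 = 95 \left(2 \cdot 40000 + 3\right) - 10612 = 95 \left(80000 + 3\right) - 10612 = 95 \cdot 80003 - 10612 = 7600285 - 10612 = 7589673$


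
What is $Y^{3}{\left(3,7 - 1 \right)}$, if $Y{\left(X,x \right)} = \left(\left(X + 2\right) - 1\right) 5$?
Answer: $8000$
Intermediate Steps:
$Y{\left(X,x \right)} = 5 + 5 X$ ($Y{\left(X,x \right)} = \left(\left(2 + X\right) - 1\right) 5 = \left(1 + X\right) 5 = 5 + 5 X$)
$Y^{3}{\left(3,7 - 1 \right)} = \left(5 + 5 \cdot 3\right)^{3} = \left(5 + 15\right)^{3} = 20^{3} = 8000$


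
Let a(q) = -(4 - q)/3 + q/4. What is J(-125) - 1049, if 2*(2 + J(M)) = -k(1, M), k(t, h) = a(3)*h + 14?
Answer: -24767/24 ≈ -1032.0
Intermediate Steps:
a(q) = -4/3 + 7*q/12 (a(q) = (-4 + q)*(1/3) + q*(1/4) = (-4/3 + q/3) + q/4 = -4/3 + 7*q/12)
k(t, h) = 14 + 5*h/12 (k(t, h) = (-4/3 + (7/12)*3)*h + 14 = (-4/3 + 7/4)*h + 14 = 5*h/12 + 14 = 14 + 5*h/12)
J(M) = -9 - 5*M/24 (J(M) = -2 + (-(14 + 5*M/12))/2 = -2 + (-14 - 5*M/12)/2 = -2 + (-7 - 5*M/24) = -9 - 5*M/24)
J(-125) - 1049 = (-9 - 5/24*(-125)) - 1049 = (-9 + 625/24) - 1049 = 409/24 - 1049 = -24767/24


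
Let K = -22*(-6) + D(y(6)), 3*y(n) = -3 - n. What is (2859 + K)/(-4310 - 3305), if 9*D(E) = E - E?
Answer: -2991/7615 ≈ -0.39278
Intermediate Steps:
y(n) = -1 - n/3 (y(n) = (-3 - n)/3 = -1 - n/3)
D(E) = 0 (D(E) = (E - E)/9 = (⅑)*0 = 0)
K = 132 (K = -22*(-6) + 0 = 132 + 0 = 132)
(2859 + K)/(-4310 - 3305) = (2859 + 132)/(-4310 - 3305) = 2991/(-7615) = 2991*(-1/7615) = -2991/7615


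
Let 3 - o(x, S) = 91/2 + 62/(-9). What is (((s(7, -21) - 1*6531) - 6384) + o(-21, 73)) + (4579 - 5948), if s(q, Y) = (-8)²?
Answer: -256601/18 ≈ -14256.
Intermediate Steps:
s(q, Y) = 64
o(x, S) = -641/18 (o(x, S) = 3 - (91/2 + 62/(-9)) = 3 - (91*(½) + 62*(-⅑)) = 3 - (91/2 - 62/9) = 3 - 1*695/18 = 3 - 695/18 = -641/18)
(((s(7, -21) - 1*6531) - 6384) + o(-21, 73)) + (4579 - 5948) = (((64 - 1*6531) - 6384) - 641/18) + (4579 - 5948) = (((64 - 6531) - 6384) - 641/18) - 1369 = ((-6467 - 6384) - 641/18) - 1369 = (-12851 - 641/18) - 1369 = -231959/18 - 1369 = -256601/18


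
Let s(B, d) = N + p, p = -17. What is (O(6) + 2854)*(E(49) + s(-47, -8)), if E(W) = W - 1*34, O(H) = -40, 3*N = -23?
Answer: -27202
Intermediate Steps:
N = -23/3 (N = (⅓)*(-23) = -23/3 ≈ -7.6667)
E(W) = -34 + W (E(W) = W - 34 = -34 + W)
s(B, d) = -74/3 (s(B, d) = -23/3 - 17 = -74/3)
(O(6) + 2854)*(E(49) + s(-47, -8)) = (-40 + 2854)*((-34 + 49) - 74/3) = 2814*(15 - 74/3) = 2814*(-29/3) = -27202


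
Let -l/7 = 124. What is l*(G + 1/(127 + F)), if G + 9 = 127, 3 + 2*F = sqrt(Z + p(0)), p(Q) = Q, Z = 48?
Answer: -6448333808/62953 + 6944*sqrt(3)/62953 ≈ -1.0243e+5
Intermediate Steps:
l = -868 (l = -7*124 = -868)
F = -3/2 + 2*sqrt(3) (F = -3/2 + sqrt(48 + 0)/2 = -3/2 + sqrt(48)/2 = -3/2 + (4*sqrt(3))/2 = -3/2 + 2*sqrt(3) ≈ 1.9641)
G = 118 (G = -9 + 127 = 118)
l*(G + 1/(127 + F)) = -868*(118 + 1/(127 + (-3/2 + 2*sqrt(3)))) = -868*(118 + 1/(251/2 + 2*sqrt(3))) = -102424 - 868/(251/2 + 2*sqrt(3))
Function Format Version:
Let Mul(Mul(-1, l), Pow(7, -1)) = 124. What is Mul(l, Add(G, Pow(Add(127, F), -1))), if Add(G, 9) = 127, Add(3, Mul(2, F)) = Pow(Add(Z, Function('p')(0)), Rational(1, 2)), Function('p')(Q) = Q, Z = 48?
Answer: Add(Rational(-6448333808, 62953), Mul(Rational(6944, 62953), Pow(3, Rational(1, 2)))) ≈ -1.0243e+5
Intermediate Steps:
l = -868 (l = Mul(-7, 124) = -868)
F = Add(Rational(-3, 2), Mul(2, Pow(3, Rational(1, 2)))) (F = Add(Rational(-3, 2), Mul(Rational(1, 2), Pow(Add(48, 0), Rational(1, 2)))) = Add(Rational(-3, 2), Mul(Rational(1, 2), Pow(48, Rational(1, 2)))) = Add(Rational(-3, 2), Mul(Rational(1, 2), Mul(4, Pow(3, Rational(1, 2))))) = Add(Rational(-3, 2), Mul(2, Pow(3, Rational(1, 2)))) ≈ 1.9641)
G = 118 (G = Add(-9, 127) = 118)
Mul(l, Add(G, Pow(Add(127, F), -1))) = Mul(-868, Add(118, Pow(Add(127, Add(Rational(-3, 2), Mul(2, Pow(3, Rational(1, 2))))), -1))) = Mul(-868, Add(118, Pow(Add(Rational(251, 2), Mul(2, Pow(3, Rational(1, 2)))), -1))) = Add(-102424, Mul(-868, Pow(Add(Rational(251, 2), Mul(2, Pow(3, Rational(1, 2)))), -1)))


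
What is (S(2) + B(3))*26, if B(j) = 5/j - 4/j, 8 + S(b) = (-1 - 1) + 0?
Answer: -754/3 ≈ -251.33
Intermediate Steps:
S(b) = -10 (S(b) = -8 + ((-1 - 1) + 0) = -8 + (-2 + 0) = -8 - 2 = -10)
B(j) = 1/j
(S(2) + B(3))*26 = (-10 + 1/3)*26 = (-10 + ⅓)*26 = -29/3*26 = -754/3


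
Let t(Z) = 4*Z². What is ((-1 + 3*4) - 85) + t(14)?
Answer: 710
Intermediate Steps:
((-1 + 3*4) - 85) + t(14) = ((-1 + 3*4) - 85) + 4*14² = ((-1 + 12) - 85) + 4*196 = (11 - 85) + 784 = -74 + 784 = 710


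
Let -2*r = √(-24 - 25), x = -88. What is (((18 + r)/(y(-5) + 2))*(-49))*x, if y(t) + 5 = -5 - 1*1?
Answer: -8624 + 15092*I/9 ≈ -8624.0 + 1676.9*I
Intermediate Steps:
y(t) = -11 (y(t) = -5 + (-5 - 1*1) = -5 + (-5 - 1) = -5 - 6 = -11)
r = -7*I/2 (r = -√(-24 - 25)/2 = -7*I/2 ≈ -3.5*I)
(((18 + r)/(y(-5) + 2))*(-49))*x = (((18 - 7*I/2)/(-11 + 2))*(-49))*(-88) = (((18 - 7*I/2)/(-9))*(-49))*(-88) = (((18 - 7*I/2)*(-⅑))*(-49))*(-88) = ((-2 + 7*I/18)*(-49))*(-88) = (98 - 343*I/18)*(-88) = -8624 + 15092*I/9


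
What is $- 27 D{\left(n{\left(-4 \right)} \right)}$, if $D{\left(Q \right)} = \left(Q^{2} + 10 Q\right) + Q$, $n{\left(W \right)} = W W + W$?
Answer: $-7452$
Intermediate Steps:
$n{\left(W \right)} = W + W^{2}$ ($n{\left(W \right)} = W^{2} + W = W + W^{2}$)
$D{\left(Q \right)} = Q^{2} + 11 Q$
$- 27 D{\left(n{\left(-4 \right)} \right)} = - 27 - 4 \left(1 - 4\right) \left(11 - 4 \left(1 - 4\right)\right) = - 27 \left(-4\right) \left(-3\right) \left(11 - -12\right) = - 27 \cdot 12 \left(11 + 12\right) = - 27 \cdot 12 \cdot 23 = \left(-27\right) 276 = -7452$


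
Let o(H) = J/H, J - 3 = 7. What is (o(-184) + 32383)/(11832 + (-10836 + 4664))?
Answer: 2979231/520720 ≈ 5.7214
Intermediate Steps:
J = 10 (J = 3 + 7 = 10)
o(H) = 10/H
(o(-184) + 32383)/(11832 + (-10836 + 4664)) = (10/(-184) + 32383)/(11832 + (-10836 + 4664)) = (10*(-1/184) + 32383)/(11832 - 6172) = (-5/92 + 32383)/5660 = (2979231/92)*(1/5660) = 2979231/520720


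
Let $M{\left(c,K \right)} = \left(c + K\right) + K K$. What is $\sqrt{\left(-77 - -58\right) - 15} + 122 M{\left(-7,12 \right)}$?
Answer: $18178 + i \sqrt{34} \approx 18178.0 + 5.831 i$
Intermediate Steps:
$M{\left(c,K \right)} = K + c + K^{2}$ ($M{\left(c,K \right)} = \left(K + c\right) + K^{2} = K + c + K^{2}$)
$\sqrt{\left(-77 - -58\right) - 15} + 122 M{\left(-7,12 \right)} = \sqrt{\left(-77 - -58\right) - 15} + 122 \left(12 - 7 + 12^{2}\right) = \sqrt{\left(-77 + 58\right) - 15} + 122 \left(12 - 7 + 144\right) = \sqrt{-19 - 15} + 122 \cdot 149 = \sqrt{-34} + 18178 = i \sqrt{34} + 18178 = 18178 + i \sqrt{34}$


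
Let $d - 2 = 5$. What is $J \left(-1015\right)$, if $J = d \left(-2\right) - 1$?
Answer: $15225$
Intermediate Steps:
$d = 7$ ($d = 2 + 5 = 7$)
$J = -15$ ($J = 7 \left(-2\right) - 1 = -14 - 1 = -15$)
$J \left(-1015\right) = \left(-15\right) \left(-1015\right) = 15225$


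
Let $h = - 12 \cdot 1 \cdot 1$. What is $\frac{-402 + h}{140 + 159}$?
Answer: $- \frac{18}{13} \approx -1.3846$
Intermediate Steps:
$h = -12$ ($h = \left(-12\right) 1 = -12$)
$\frac{-402 + h}{140 + 159} = \frac{-402 - 12}{140 + 159} = - \frac{414}{299} = \left(-414\right) \frac{1}{299} = - \frac{18}{13}$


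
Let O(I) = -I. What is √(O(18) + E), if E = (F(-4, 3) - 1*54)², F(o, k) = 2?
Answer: √2686 ≈ 51.827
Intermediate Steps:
E = 2704 (E = (2 - 1*54)² = (2 - 54)² = (-52)² = 2704)
√(O(18) + E) = √(-1*18 + 2704) = √(-18 + 2704) = √2686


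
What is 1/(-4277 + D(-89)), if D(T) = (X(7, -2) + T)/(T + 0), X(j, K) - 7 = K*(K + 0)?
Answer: -89/380575 ≈ -0.00023386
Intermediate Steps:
X(j, K) = 7 + K**2 (X(j, K) = 7 + K*(K + 0) = 7 + K*K = 7 + K**2)
D(T) = (11 + T)/T (D(T) = ((7 + (-2)**2) + T)/(T + 0) = ((7 + 4) + T)/T = (11 + T)/T)
1/(-4277 + D(-89)) = 1/(-4277 + (11 - 89)/(-89)) = 1/(-4277 - 1/89*(-78)) = 1/(-4277 + 78/89) = 1/(-380575/89) = -89/380575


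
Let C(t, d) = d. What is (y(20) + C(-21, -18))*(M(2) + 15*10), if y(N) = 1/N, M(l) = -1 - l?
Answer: -52773/20 ≈ -2638.6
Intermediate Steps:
(y(20) + C(-21, -18))*(M(2) + 15*10) = (1/20 - 18)*((-1 - 1*2) + 15*10) = (1/20 - 18)*((-1 - 2) + 150) = -359*(-3 + 150)/20 = -359/20*147 = -52773/20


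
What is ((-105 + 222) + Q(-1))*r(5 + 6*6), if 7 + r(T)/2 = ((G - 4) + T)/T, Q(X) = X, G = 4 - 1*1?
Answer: -57304/41 ≈ -1397.7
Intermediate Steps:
G = 3 (G = 4 - 1 = 3)
r(T) = -14 + 2*(-1 + T)/T (r(T) = -14 + 2*(((3 - 4) + T)/T) = -14 + 2*((-1 + T)/T) = -14 + 2*(-1 + T)/T)
((-105 + 222) + Q(-1))*r(5 + 6*6) = ((-105 + 222) - 1)*(-12 - 2/(5 + 6*6)) = (117 - 1)*(-12 - 2/(5 + 36)) = 116*(-12 - 2/41) = 116*(-494/41) = -57304/41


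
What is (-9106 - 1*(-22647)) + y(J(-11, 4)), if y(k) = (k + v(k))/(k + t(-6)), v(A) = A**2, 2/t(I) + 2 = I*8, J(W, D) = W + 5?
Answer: 2043941/151 ≈ 13536.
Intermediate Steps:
J(W, D) = 5 + W
t(I) = 2/(-2 + 8*I) (t(I) = 2/(-2 + I*8) = 2/(-2 + 8*I))
y(k) = (k + k**2)/(-1/25 + k) (y(k) = (k + k**2)/(k + 1/(-1 + 4*(-6))) = (k + k**2)/(k + 1/(-1 - 24)) = (k + k**2)/(k + 1/(-25)) = (k + k**2)/(k - 1/25) = (k + k**2)/(-1/25 + k))
(-9106 - 1*(-22647)) + y(J(-11, 4)) = (-9106 - 1*(-22647)) + 25*(5 - 11)*(1 + (5 - 11))/(-1 + 25*(5 - 11)) = (-9106 + 22647) + 25*(-6)*(1 - 6)/(-1 + 25*(-6)) = 13541 + 25*(-6)*(-5)/(-1 - 150) = 13541 + 25*(-6)*(-5)/(-151) = 13541 + 25*(-6)*(-1/151)*(-5) = 13541 - 750/151 = 2043941/151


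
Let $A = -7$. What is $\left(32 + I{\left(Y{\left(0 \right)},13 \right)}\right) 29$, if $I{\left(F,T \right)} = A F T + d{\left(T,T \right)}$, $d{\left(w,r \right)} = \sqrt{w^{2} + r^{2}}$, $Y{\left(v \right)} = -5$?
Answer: $14123 + 377 \sqrt{2} \approx 14656.0$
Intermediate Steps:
$d{\left(w,r \right)} = \sqrt{r^{2} + w^{2}}$
$I{\left(F,T \right)} = \sqrt{2} \sqrt{T^{2}} - 7 F T$ ($I{\left(F,T \right)} = - 7 F T + \sqrt{T^{2} + T^{2}} = - 7 F T + \sqrt{2 T^{2}} = - 7 F T + \sqrt{2} \sqrt{T^{2}} = \sqrt{2} \sqrt{T^{2}} - 7 F T$)
$\left(32 + I{\left(Y{\left(0 \right)},13 \right)}\right) 29 = \left(32 + \left(\sqrt{2} \sqrt{13^{2}} - \left(-35\right) 13\right)\right) 29 = \left(32 + \left(\sqrt{2} \sqrt{169} + 455\right)\right) 29 = \left(32 + \left(\sqrt{2} \cdot 13 + 455\right)\right) 29 = \left(32 + \left(13 \sqrt{2} + 455\right)\right) 29 = \left(32 + \left(455 + 13 \sqrt{2}\right)\right) 29 = \left(487 + 13 \sqrt{2}\right) 29 = 14123 + 377 \sqrt{2}$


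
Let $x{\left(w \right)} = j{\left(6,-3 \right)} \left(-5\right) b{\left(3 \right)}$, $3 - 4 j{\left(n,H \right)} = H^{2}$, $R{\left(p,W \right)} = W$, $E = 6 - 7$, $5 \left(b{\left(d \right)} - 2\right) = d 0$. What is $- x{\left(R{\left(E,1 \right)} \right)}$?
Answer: $-15$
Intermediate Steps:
$b{\left(d \right)} = 2$ ($b{\left(d \right)} = 2 + \frac{d 0}{5} = 2 + \frac{1}{5} \cdot 0 = 2 + 0 = 2$)
$E = -1$ ($E = 6 - 7 = -1$)
$j{\left(n,H \right)} = \frac{3}{4} - \frac{H^{2}}{4}$
$x{\left(w \right)} = 15$ ($x{\left(w \right)} = \left(\frac{3}{4} - \frac{\left(-3\right)^{2}}{4}\right) \left(-5\right) 2 = \left(\frac{3}{4} - \frac{9}{4}\right) \left(-5\right) 2 = \left(- \frac{3}{2}\right) \left(-5\right) 2 = \frac{15}{2} \cdot 2 = 15$)
$- x{\left(R{\left(E,1 \right)} \right)} = \left(-1\right) 15 = -15$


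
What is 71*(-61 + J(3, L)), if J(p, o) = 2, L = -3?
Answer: -4189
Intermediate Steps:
71*(-61 + J(3, L)) = 71*(-61 + 2) = 71*(-59) = -4189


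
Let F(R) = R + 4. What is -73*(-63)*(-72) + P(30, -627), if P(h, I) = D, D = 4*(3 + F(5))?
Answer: -331080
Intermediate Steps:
F(R) = 4 + R
D = 48 (D = 4*(3 + (4 + 5)) = 4*(3 + 9) = 4*12 = 48)
P(h, I) = 48
-73*(-63)*(-72) + P(30, -627) = -73*(-63)*(-72) + 48 = 4599*(-72) + 48 = -331128 + 48 = -331080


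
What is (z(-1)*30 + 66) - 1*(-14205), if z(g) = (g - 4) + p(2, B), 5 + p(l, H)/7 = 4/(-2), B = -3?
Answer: 12651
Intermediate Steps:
p(l, H) = -49 (p(l, H) = -35 + 7*(4/(-2)) = -35 + 7*(4*(-½)) = -35 + 7*(-2) = -35 - 14 = -49)
z(g) = -53 + g (z(g) = (g - 4) - 49 = (-4 + g) - 49 = -53 + g)
(z(-1)*30 + 66) - 1*(-14205) = ((-53 - 1)*30 + 66) - 1*(-14205) = (-54*30 + 66) + 14205 = (-1620 + 66) + 14205 = -1554 + 14205 = 12651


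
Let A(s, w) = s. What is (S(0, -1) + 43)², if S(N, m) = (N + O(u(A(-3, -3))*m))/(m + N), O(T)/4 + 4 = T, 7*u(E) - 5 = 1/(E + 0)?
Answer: 34225/9 ≈ 3802.8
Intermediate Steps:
u(E) = 5/7 + 1/(7*E) (u(E) = 5/7 + 1/(7*(E + 0)) = 5/7 + 1/(7*E))
O(T) = -16 + 4*T
S(N, m) = (-16 + N + 8*m/3)/(N + m) (S(N, m) = (N + (-16 + 4*(((⅐)*(1 + 5*(-3))/(-3))*m)))/(m + N) = (N + (-16 + 4*(((⅐)*(-⅓)*(1 - 15))*m)))/(N + m) = (N + (-16 + 4*(((⅐)*(-⅓)*(-14))*m)))/(N + m) = (N + (-16 + 4*(2*m/3)))/(N + m) = (N + (-16 + 8*m/3))/(N + m) = (-16 + N + 8*m/3)/(N + m))
(S(0, -1) + 43)² = ((-16 + 0 + (8/3)*(-1))/(0 - 1) + 43)² = ((-16 + 0 - 8/3)/(-1) + 43)² = (-1*(-56/3) + 43)² = (56/3 + 43)² = (185/3)² = 34225/9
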